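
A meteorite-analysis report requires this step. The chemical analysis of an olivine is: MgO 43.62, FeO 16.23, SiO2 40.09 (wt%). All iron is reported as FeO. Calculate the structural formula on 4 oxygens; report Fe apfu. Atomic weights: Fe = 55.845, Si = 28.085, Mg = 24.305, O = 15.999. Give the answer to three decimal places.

MgO: 43.62/40.304 = 1.08227 mol → 1.08227 mol Mg, 1.08227 mol O.
FeO: 16.23/71.844 = 0.22591 mol → 0.22591 mol Fe, 0.22591 mol O.
SiO2: 40.09/60.083 = 0.66724 mol → 0.66724 mol Si, 1.33448 mol O.
Total oxygen = 2.64266 mol. Normalization factor = 4/2.64266 = 1.51363.
Fe per 4 O = 0.22591 × 1.51363 = 0.342.

0.342 Fe apfu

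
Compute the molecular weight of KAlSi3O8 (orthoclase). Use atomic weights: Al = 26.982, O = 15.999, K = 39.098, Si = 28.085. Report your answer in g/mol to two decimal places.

K: 1 × 39.098 = 39.0980
Al: 1 × 26.982 = 26.9820
Si: 3 × 28.085 = 84.2550
O: 8 × 15.999 = 127.9920
Summing the contributions gives the formula mass.

278.33 g/mol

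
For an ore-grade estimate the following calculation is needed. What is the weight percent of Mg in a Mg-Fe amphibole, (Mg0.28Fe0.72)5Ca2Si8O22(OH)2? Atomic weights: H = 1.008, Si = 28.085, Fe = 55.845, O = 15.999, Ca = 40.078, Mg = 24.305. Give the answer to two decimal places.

Formula mass = 1.40*24.305 + 3.60*55.845 + 2*40.078 + 8*28.085 + 24*15.999 + 2*1.008 = 925.897 g/mol, of which 34.027 g is Mg.
So Mg makes up 34.027/925.897 = 0.0368 of the mass, i.e. 3.68%.

3.68 mass %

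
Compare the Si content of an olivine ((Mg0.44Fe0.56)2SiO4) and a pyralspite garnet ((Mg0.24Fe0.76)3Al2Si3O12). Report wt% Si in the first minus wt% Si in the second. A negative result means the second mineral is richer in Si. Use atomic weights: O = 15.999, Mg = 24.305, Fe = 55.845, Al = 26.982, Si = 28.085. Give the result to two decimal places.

First mineral: 28.085 g Si in 176.016 g formula = 15.96 wt% Si.
Second mineral: 84.255 g Si in 475.033 g formula = 17.74 wt% Si.
15.96% − 17.74% gives a difference of -1.78 percentage points.

-1.78 percentage points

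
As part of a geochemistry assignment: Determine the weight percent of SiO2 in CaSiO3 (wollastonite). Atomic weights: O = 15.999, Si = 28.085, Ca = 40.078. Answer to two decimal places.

51.72 wt%

Formula mass = 116.160 g/mol.
1 Si → 1.0000 mol SiO2 per formula unit; M(SiO2) = 60.083, so SiO2 mass = 60.083 g.
60.083/116.160 × 100 = 51.72 wt%.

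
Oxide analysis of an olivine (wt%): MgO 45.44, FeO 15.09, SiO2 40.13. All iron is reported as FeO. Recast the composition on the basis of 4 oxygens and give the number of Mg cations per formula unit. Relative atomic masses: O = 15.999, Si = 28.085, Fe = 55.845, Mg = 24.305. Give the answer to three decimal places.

MgO (M=40.304): mol = 1.12743; Mg = 1.12743, O = 1.12743.
FeO (M=71.844): mol = 0.21004; Fe = 0.21004, O = 0.21004.
SiO2 (M=60.083): mol = 0.66791; Si = 0.66791, O = 1.33582.
ΣO = 2.67329; factor = 4/ΣO = 1.49628.
Mg apfu = 1.12743 × 1.49628 = 1.687.

1.687 Mg apfu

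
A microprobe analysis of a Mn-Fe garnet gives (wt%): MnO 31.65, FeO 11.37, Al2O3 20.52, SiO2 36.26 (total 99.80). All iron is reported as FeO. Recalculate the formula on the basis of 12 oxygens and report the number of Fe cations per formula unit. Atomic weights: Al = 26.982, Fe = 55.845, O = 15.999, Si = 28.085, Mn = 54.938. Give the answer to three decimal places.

MnO (M=70.937): mol = 0.44617; Mn = 0.44617, O = 0.44617.
FeO (M=71.844): mol = 0.15826; Fe = 0.15826, O = 0.15826.
Al2O3 (M=101.961): mol = 0.20125; Al = 0.40250, O = 0.60375.
SiO2 (M=60.083): mol = 0.60350; Si = 0.60350, O = 1.20700.
ΣO = 2.41518; factor = 12/ΣO = 4.96857.
Fe apfu = 0.15826 × 4.96857 = 0.786.

0.786 Fe apfu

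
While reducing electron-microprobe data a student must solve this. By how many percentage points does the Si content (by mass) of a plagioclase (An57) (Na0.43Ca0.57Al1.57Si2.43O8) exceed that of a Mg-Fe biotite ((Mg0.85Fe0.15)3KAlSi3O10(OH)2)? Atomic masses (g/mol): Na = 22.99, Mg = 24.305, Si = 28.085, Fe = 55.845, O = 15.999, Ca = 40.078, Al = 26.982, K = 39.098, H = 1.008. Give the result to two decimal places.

5.62 percentage points

M(Na0.43Ca0.57Al1.57Si2.43O8) = 271.330 g/mol, so wt% Si = 68.247/271.330 × 100 = 25.15%.
M((Mg0.85Fe0.15)3KAlSi3O10(OH)2) = 431.447 g/mol, so wt% Si = 84.255/431.447 × 100 = 19.53%.
25.15 − 19.53 = 5.62 pp.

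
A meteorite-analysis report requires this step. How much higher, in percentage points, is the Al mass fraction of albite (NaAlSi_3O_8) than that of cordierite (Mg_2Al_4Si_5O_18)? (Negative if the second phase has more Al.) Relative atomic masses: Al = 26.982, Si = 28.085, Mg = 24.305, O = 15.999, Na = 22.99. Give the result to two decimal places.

-8.16 percentage points

Al in NaAlSi_3O_8: molar mass 262.219 g/mol; 1×26.982 = 26.982 g → 10.29 wt%.
Al in Mg_2Al_4Si_5O_18: molar mass 584.945 g/mol; 4×26.982 = 107.928 g → 18.45 wt%.
Difference = 10.29 − 18.45 = -8.16 percentage points.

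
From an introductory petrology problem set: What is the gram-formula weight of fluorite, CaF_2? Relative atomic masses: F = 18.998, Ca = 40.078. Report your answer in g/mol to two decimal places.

78.07 g/mol

The formula mass is the sum 1(40.078) + 2(18.998).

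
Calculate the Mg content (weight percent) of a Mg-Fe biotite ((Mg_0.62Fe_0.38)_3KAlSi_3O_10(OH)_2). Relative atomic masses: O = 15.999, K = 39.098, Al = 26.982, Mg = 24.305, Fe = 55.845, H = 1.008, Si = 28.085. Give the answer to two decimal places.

Formula mass = 1.86·24.305 + 1.14·55.845 + 1·39.098 + 1·26.982 + 3·28.085 + 12·15.999 + 2·1.008 = 453.210 g/mol, of which 45.207 g is Mg.
So Mg makes up 45.207/453.210 = 0.0997 of the mass, i.e. 9.97%.

9.97 weight percent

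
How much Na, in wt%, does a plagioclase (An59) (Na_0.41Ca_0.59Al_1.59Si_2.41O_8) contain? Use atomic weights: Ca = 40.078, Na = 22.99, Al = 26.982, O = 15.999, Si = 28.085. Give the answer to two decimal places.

Formula mass = 0.41·22.99 + 0.59·40.078 + 1.59·26.982 + 2.41·28.085 + 8·15.999 = 271.650 g/mol, of which 9.426 g is Na.
So Na makes up 9.426/271.650 = 0.0347 of the mass, i.e. 3.47%.

3.47 wt%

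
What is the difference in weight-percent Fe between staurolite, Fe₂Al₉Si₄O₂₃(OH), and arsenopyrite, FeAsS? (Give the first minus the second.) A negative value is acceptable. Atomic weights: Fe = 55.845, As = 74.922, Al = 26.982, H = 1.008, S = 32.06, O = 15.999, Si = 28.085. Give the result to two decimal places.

M(Fe₂Al₉Si₄O₂₃(OH)) = 851.852 g/mol, so wt% Fe = 111.690/851.852 × 100 = 13.11%.
M(FeAsS) = 162.827 g/mol, so wt% Fe = 55.845/162.827 × 100 = 34.30%.
13.11 − 34.30 = -21.19 pp.

-21.19 percentage points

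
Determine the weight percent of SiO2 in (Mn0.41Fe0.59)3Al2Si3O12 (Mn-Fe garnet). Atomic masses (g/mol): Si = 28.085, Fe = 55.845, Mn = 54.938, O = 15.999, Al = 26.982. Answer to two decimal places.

Formula mass = 496.626 g/mol.
3 Si → 3.0000 mol SiO2 per formula unit; M(SiO2) = 60.083, so SiO2 mass = 180.249 g.
180.249/496.626 × 100 = 36.29 wt%.

36.29 wt%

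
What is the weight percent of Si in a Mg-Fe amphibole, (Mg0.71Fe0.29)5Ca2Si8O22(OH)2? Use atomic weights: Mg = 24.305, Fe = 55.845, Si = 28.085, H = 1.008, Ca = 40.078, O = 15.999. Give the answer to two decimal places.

Molar mass of (Mg0.71Fe0.29)5Ca2Si8O22(OH)2: 3.55×24.305 + 1.45×55.845 + 2×40.078 + 8×28.085 + 24×15.999 + 2×1.008 = 858.086 g/mol.
Mass of Si per formula unit: 8 × 28.085 = 224.680 g.
Weight fraction Si = 224.680 / 858.086 = 0.2618.

26.18 mass %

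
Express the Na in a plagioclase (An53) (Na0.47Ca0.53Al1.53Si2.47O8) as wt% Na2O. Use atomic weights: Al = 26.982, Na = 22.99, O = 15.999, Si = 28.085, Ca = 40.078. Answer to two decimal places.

5.38 wt%

Formula mass = 270.691 g/mol.
0.47 Na → 0.2350 mol Na2O per formula unit; M(Na2O) = 61.979, so Na2O mass = 14.565 g.
14.565/270.691 × 100 = 5.38 wt%.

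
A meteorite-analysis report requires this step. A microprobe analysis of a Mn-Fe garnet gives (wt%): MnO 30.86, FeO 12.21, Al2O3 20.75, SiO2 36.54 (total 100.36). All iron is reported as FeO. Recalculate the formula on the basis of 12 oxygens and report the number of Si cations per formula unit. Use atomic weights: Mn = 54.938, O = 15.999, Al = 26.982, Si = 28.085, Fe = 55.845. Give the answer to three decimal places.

3.001 Si apfu

30.86 wt% MnO ÷ 70.937 g/mol = 0.43503 mol, giving 0.43503 Mn and 0.43503 O.
12.21 wt% FeO ÷ 71.844 g/mol = 0.16995 mol, giving 0.16995 Fe and 0.16995 O.
20.75 wt% Al2O3 ÷ 101.961 g/mol = 0.20351 mol, giving 0.40702 Al and 0.61053 O.
36.54 wt% SiO2 ÷ 60.083 g/mol = 0.60816 mol, giving 0.60816 Si and 1.21632 O.
Oxygen sums to 2.43183; scaling by 12/2.43183 = 4.93456 puts the formula on 12 O.
Si: 0.60816 × 4.93456 = 3.001 atoms per formula unit.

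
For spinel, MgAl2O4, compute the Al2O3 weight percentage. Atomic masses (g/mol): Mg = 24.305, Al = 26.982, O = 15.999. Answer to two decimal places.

Molar mass of MgAl2O4 = 1×24.305 + 2×26.982 + 4×15.999 = 142.265 g/mol.
Each formula unit contains 2 Al, equivalent to 2/2 = 1.0000 mol Al2O3.
M(Al2O3) = 2×26.982 + 3×15.999 = 101.961 g/mol.
Mass of Al2O3 per formula unit = 1.0000 × 101.961 = 101.961 g.
Al2O3 wt% = 101.961 / 142.265 × 100 = 71.67%.

71.67 wt%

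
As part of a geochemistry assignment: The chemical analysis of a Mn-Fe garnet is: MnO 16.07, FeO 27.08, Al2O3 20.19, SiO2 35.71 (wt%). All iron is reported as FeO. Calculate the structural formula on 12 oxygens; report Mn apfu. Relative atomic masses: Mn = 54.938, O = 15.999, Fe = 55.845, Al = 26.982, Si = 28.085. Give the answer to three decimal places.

16.07 wt% MnO ÷ 70.937 g/mol = 0.22654 mol, giving 0.22654 Mn and 0.22654 O.
27.08 wt% FeO ÷ 71.844 g/mol = 0.37693 mol, giving 0.37693 Fe and 0.37693 O.
20.19 wt% Al2O3 ÷ 101.961 g/mol = 0.19802 mol, giving 0.39604 Al and 0.59406 O.
35.71 wt% SiO2 ÷ 60.083 g/mol = 0.59434 mol, giving 0.59434 Si and 1.18868 O.
Oxygen sums to 2.38621; scaling by 12/2.38621 = 5.02890 puts the formula on 12 O.
Mn: 0.22654 × 5.02890 = 1.139 atoms per formula unit.

1.139 Mn apfu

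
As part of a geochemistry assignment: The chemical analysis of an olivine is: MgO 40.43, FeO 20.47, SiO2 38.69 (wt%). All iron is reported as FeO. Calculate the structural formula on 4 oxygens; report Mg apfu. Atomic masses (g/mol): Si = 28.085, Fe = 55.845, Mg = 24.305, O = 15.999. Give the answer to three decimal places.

MgO (M=40.304): mol = 1.00313; Mg = 1.00313, O = 1.00313.
FeO (M=71.844): mol = 0.28492; Fe = 0.28492, O = 0.28492.
SiO2 (M=60.083): mol = 0.64394; Si = 0.64394, O = 1.28788.
ΣO = 2.57593; factor = 4/ΣO = 1.55284.
Mg apfu = 1.00313 × 1.55284 = 1.558.

1.558 Mg apfu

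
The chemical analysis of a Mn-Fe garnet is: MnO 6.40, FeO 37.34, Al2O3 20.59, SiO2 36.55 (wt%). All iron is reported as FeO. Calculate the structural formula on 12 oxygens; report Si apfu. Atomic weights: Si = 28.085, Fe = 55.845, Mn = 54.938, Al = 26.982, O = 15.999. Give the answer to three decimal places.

MnO (M=70.937): mol = 0.09022; Mn = 0.09022, O = 0.09022.
FeO (M=71.844): mol = 0.51974; Fe = 0.51974, O = 0.51974.
Al2O3 (M=101.961): mol = 0.20194; Al = 0.40388, O = 0.60582.
SiO2 (M=60.083): mol = 0.60833; Si = 0.60833, O = 1.21666.
ΣO = 2.43244; factor = 12/ΣO = 4.93332.
Si apfu = 0.60833 × 4.93332 = 3.001.

3.001 Si apfu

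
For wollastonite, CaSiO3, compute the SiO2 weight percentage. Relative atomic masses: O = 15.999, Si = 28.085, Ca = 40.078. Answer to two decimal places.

51.72 wt%

M(CaSiO3) = 116.160 g/mol; M(SiO2) = 60.083 g/mol.
Moles SiO2 per formula unit = 1 Si ÷ 1 = 1.0000.
SiO2 fraction = (1.0000 × 60.083) / 116.160 = 60.083/116.160 = 0.5172.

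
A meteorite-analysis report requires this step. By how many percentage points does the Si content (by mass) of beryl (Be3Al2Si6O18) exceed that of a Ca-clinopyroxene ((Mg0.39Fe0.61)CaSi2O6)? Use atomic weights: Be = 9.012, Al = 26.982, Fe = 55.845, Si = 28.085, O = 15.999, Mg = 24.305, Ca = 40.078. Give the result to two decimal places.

7.53 percentage points

M(Be3Al2Si6O18) = 537.492 g/mol, so wt% Si = 168.510/537.492 × 100 = 31.35%.
M((Mg0.39Fe0.61)CaSi2O6) = 235.786 g/mol, so wt% Si = 56.170/235.786 × 100 = 23.82%.
31.35 − 23.82 = 7.53 pp.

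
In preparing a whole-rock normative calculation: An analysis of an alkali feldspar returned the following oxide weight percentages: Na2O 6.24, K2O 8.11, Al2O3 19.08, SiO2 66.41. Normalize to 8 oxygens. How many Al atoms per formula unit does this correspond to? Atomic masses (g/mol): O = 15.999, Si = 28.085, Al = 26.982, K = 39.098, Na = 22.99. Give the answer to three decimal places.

Na2O: 6.24/61.979 = 0.10068 mol → 0.20136 mol Na, 0.10068 mol O.
K2O: 8.11/94.195 = 0.08610 mol → 0.17220 mol K, 0.08610 mol O.
Al2O3: 19.08/101.961 = 0.18713 mol → 0.37426 mol Al, 0.56139 mol O.
SiO2: 66.41/60.083 = 1.10530 mol → 1.10530 mol Si, 2.21060 mol O.
Total oxygen = 2.95877 mol. Normalization factor = 8/2.95877 = 2.70383.
Al per 8 O = 0.37426 × 2.70383 = 1.012.

1.012 Al apfu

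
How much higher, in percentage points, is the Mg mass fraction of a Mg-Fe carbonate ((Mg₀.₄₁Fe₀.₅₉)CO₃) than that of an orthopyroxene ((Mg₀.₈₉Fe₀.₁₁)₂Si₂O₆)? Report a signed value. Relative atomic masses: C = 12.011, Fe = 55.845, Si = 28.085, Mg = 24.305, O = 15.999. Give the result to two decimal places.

Mg in (Mg₀.₄₁Fe₀.₅₉)CO₃: molar mass 102.922 g/mol; 0.41×24.305 = 9.965 g → 9.68 wt%.
Mg in (Mg₀.₈₉Fe₀.₁₁)₂Si₂O₆: molar mass 207.713 g/mol; 1.78×24.305 = 43.263 g → 20.83 wt%.
Difference = 9.68 − 20.83 = -11.15 percentage points.

-11.15 percentage points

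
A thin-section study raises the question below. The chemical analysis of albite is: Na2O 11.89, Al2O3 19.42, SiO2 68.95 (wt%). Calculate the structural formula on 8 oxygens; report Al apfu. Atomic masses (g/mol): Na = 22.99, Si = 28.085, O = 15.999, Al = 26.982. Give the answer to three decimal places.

Na2O: 11.89/61.979 = 0.19184 mol → 0.38368 mol Na, 0.19184 mol O.
Al2O3: 19.42/101.961 = 0.19046 mol → 0.38092 mol Al, 0.57138 mol O.
SiO2: 68.95/60.083 = 1.14758 mol → 1.14758 mol Si, 2.29516 mol O.
Total oxygen = 3.05838 mol. Normalization factor = 8/3.05838 = 2.61576.
Al per 8 O = 0.38092 × 2.61576 = 0.996.

0.996 Al apfu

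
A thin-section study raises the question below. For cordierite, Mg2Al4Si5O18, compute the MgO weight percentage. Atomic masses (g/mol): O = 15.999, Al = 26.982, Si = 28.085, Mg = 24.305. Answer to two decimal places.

Formula mass = 584.945 g/mol.
2 Mg → 2.0000 mol MgO per formula unit; M(MgO) = 40.304, so MgO mass = 80.608 g.
80.608/584.945 × 100 = 13.78 wt%.

13.78 wt%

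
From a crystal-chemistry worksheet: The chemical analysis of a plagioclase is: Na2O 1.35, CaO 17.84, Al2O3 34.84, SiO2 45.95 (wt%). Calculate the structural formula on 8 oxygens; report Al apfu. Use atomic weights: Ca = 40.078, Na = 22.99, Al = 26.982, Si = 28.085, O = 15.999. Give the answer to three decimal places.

1.889 Al apfu

1.35 wt% Na2O ÷ 61.979 g/mol = 0.02178 mol, giving 0.04356 Na and 0.02178 O.
17.84 wt% CaO ÷ 56.077 g/mol = 0.31813 mol, giving 0.31813 Ca and 0.31813 O.
34.84 wt% Al2O3 ÷ 101.961 g/mol = 0.34170 mol, giving 0.68340 Al and 1.02510 O.
45.95 wt% SiO2 ÷ 60.083 g/mol = 0.76478 mol, giving 0.76478 Si and 1.52956 O.
Oxygen sums to 2.89457; scaling by 8/2.89457 = 2.76380 puts the formula on 8 O.
Al: 0.68340 × 2.76380 = 1.889 atoms per formula unit.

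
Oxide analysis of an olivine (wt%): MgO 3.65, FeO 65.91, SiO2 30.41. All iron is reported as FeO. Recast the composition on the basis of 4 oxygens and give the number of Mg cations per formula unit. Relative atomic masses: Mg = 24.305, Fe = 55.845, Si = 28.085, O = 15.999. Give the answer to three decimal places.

MgO (M=40.304): mol = 0.09056; Mg = 0.09056, O = 0.09056.
FeO (M=71.844): mol = 0.91740; Fe = 0.91740, O = 0.91740.
SiO2 (M=60.083): mol = 0.50613; Si = 0.50613, O = 1.01226.
ΣO = 2.02022; factor = 4/ΣO = 1.97998.
Mg apfu = 0.09056 × 1.97998 = 0.179.

0.179 Mg apfu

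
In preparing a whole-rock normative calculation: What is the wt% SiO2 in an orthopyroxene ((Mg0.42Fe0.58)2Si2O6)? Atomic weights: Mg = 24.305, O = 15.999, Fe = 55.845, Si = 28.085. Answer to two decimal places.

Molar mass of (Mg0.42Fe0.58)2Si2O6 = 0.84·24.305 + 1.16·55.845 + 2·28.085 + 6·15.999 = 237.360 g/mol.
Each formula unit contains 2 Si, equivalent to 2/1 = 2.0000 mol SiO2.
M(SiO2) = 1×28.085 + 2×15.999 = 60.083 g/mol.
Mass of SiO2 per formula unit = 2.0000 × 60.083 = 120.166 g.
SiO2 wt% = 120.166 / 237.360 × 100 = 50.63%.

50.63 wt%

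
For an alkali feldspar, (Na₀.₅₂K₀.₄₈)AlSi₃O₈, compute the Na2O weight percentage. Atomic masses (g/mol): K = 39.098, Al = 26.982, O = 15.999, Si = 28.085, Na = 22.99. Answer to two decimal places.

M((Na₀.₅₂K₀.₄₈)AlSi₃O₈) = 269.951 g/mol; M(Na2O) = 61.979 g/mol.
Moles Na2O per formula unit = 0.52 Na ÷ 2 = 0.2600.
Na2O fraction = (0.2600 × 61.979) / 269.951 = 16.115/269.951 = 0.0597.

5.97 wt%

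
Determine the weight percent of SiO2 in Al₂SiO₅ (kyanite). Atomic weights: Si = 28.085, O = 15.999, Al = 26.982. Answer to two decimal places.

37.08 wt%

M(Al₂SiO₅) = 162.044 g/mol; M(SiO2) = 60.083 g/mol.
Moles SiO2 per formula unit = 1 Si ÷ 1 = 1.0000.
SiO2 fraction = (1.0000 × 60.083) / 162.044 = 60.083/162.044 = 0.3708.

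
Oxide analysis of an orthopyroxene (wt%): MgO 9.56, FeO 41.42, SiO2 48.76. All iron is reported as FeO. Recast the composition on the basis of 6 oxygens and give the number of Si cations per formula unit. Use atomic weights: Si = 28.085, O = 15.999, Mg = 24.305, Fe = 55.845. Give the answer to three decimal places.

1.998 Si apfu

MgO: 9.56/40.304 = 0.23720 mol → 0.23720 mol Mg, 0.23720 mol O.
FeO: 41.42/71.844 = 0.57653 mol → 0.57653 mol Fe, 0.57653 mol O.
SiO2: 48.76/60.083 = 0.81154 mol → 0.81154 mol Si, 1.62308 mol O.
Total oxygen = 2.43681 mol. Normalization factor = 6/2.43681 = 2.46224.
Si per 6 O = 0.81154 × 2.46224 = 1.998.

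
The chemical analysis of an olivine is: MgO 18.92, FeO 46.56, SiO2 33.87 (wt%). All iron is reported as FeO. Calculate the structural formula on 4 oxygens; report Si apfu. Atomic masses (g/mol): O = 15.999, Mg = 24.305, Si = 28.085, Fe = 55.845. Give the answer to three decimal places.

1.004 Si apfu

18.92 wt% MgO ÷ 40.304 g/mol = 0.46943 mol, giving 0.46943 Mg and 0.46943 O.
46.56 wt% FeO ÷ 71.844 g/mol = 0.64807 mol, giving 0.64807 Fe and 0.64807 O.
33.87 wt% SiO2 ÷ 60.083 g/mol = 0.56372 mol, giving 0.56372 Si and 1.12744 O.
Oxygen sums to 2.24494; scaling by 4/2.24494 = 1.78178 puts the formula on 4 O.
Si: 0.56372 × 1.78178 = 1.004 atoms per formula unit.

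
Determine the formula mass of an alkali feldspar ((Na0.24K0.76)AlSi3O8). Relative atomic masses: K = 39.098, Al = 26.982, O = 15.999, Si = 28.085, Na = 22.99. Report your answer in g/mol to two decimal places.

274.46 g/mol

Na: 0.24 × 22.99 = 5.5176
K: 0.76 × 39.098 = 29.7145
Al: 1 × 26.982 = 26.9820
Si: 3 × 28.085 = 84.2550
O: 8 × 15.999 = 127.9920
Summing the contributions gives the formula mass.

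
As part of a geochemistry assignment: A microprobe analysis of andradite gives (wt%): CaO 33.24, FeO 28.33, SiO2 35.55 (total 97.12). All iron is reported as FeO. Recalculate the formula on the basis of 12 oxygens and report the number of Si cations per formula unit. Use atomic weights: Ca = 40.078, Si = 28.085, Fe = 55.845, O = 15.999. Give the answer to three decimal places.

3.271 Si apfu

CaO (M=56.077): mol = 0.59276; Ca = 0.59276, O = 0.59276.
FeO (M=71.844): mol = 0.39433; Fe = 0.39433, O = 0.39433.
SiO2 (M=60.083): mol = 0.59168; Si = 0.59168, O = 1.18336.
ΣO = 2.17045; factor = 12/ΣO = 5.52881.
Si apfu = 0.59168 × 5.52881 = 3.271.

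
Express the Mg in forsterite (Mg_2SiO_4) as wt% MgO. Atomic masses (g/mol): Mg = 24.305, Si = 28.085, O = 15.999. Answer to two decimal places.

M(Mg_2SiO_4) = 140.691 g/mol; M(MgO) = 40.304 g/mol.
Moles MgO per formula unit = 2 Mg ÷ 1 = 2.0000.
MgO fraction = (2.0000 × 40.304) / 140.691 = 80.608/140.691 = 0.5729.

57.29 wt%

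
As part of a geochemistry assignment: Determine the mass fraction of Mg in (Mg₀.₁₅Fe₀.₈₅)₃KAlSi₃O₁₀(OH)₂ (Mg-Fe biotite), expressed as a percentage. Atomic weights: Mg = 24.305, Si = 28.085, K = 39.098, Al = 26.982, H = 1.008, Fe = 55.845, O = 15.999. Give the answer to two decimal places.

2.20 mass %

Formula mass = 0.45*24.305 + 2.55*55.845 + 1*39.098 + 1*26.982 + 3*28.085 + 12*15.999 + 2*1.008 = 497.681 g/mol, of which 10.937 g is Mg.
So Mg makes up 10.937/497.681 = 0.0220 of the mass, i.e. 2.20%.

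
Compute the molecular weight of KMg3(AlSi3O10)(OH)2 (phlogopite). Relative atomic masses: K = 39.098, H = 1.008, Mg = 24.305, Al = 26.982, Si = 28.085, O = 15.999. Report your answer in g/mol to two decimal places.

M = 1·39.098 + 3·24.305 + 1·26.982 + 3·28.085 + 12·15.999 + 2·1.008

417.25 g/mol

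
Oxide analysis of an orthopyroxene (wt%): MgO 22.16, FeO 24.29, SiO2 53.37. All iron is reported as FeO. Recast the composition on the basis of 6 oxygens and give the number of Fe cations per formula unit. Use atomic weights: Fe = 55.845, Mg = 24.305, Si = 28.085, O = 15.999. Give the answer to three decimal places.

22.16 wt% MgO ÷ 40.304 g/mol = 0.54982 mol, giving 0.54982 Mg and 0.54982 O.
24.29 wt% FeO ÷ 71.844 g/mol = 0.33809 mol, giving 0.33809 Fe and 0.33809 O.
53.37 wt% SiO2 ÷ 60.083 g/mol = 0.88827 mol, giving 0.88827 Si and 1.77654 O.
Oxygen sums to 2.66445; scaling by 6/2.66445 = 2.25187 puts the formula on 6 O.
Fe: 0.33809 × 2.25187 = 0.761 atoms per formula unit.

0.761 Fe apfu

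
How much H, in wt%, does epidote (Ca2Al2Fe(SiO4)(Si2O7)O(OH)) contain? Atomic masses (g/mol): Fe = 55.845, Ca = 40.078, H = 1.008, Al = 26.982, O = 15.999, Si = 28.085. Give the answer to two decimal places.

0.21 wt%

M(Ca2Al2Fe(SiO4)(Si2O7)O(OH)) = 483.215 g/mol.
H contributes 1 × 1.008 = 1.008 g per mole.
1.008/483.215 = 0.0021 → 0.21%.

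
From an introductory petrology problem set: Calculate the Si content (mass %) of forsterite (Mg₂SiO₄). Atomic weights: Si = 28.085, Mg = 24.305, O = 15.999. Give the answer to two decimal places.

Formula mass = 2×24.305 + 1×28.085 + 4×15.999 = 140.691 g/mol, of which 28.085 g is Si.
So Si makes up 28.085/140.691 = 0.1996 of the mass, i.e. 19.96%.

19.96 mass %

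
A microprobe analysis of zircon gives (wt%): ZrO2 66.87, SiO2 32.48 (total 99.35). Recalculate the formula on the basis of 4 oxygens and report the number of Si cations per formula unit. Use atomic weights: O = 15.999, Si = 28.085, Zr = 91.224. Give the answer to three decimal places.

66.87 wt% ZrO2 ÷ 123.222 g/mol = 0.54268 mol, giving 0.54268 Zr and 1.08536 O.
32.48 wt% SiO2 ÷ 60.083 g/mol = 0.54059 mol, giving 0.54059 Si and 1.08118 O.
Oxygen sums to 2.16654; scaling by 4/2.16654 = 1.84626 puts the formula on 4 O.
Si: 0.54059 × 1.84626 = 0.998 atoms per formula unit.

0.998 Si apfu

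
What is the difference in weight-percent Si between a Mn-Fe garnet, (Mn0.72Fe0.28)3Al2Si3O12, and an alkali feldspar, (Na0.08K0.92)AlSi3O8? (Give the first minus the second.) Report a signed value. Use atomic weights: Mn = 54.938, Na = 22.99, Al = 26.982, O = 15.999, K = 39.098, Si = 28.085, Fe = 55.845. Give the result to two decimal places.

-13.42 percentage points

First mineral: 84.255 g Si in 495.783 g formula = 16.99 wt% Si.
Second mineral: 84.255 g Si in 277.038 g formula = 30.41 wt% Si.
16.99% − 30.41% gives a difference of -13.42 percentage points.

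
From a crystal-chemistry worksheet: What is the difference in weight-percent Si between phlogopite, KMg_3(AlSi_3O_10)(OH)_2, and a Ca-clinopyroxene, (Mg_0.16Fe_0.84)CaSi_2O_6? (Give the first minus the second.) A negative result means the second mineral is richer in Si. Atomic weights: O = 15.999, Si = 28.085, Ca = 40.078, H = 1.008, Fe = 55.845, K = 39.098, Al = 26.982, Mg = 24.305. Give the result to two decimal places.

-2.92 percentage points

M(KMg_3(AlSi_3O_10)(OH)_2) = 417.254 g/mol, so wt% Si = 84.255/417.254 × 100 = 20.19%.
M((Mg_0.16Fe_0.84)CaSi_2O_6) = 243.041 g/mol, so wt% Si = 56.170/243.041 × 100 = 23.11%.
20.19 − 23.11 = -2.92 pp.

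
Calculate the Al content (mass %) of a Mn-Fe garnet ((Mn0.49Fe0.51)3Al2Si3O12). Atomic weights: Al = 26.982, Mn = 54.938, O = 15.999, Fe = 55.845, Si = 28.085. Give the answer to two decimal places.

Formula mass = 1.47·54.938 + 1.53·55.845 + 2·26.982 + 3·28.085 + 12·15.999 = 496.409 g/mol, of which 53.964 g is Al.
So Al makes up 53.964/496.409 = 0.1087 of the mass, i.e. 10.87%.

10.87 mass %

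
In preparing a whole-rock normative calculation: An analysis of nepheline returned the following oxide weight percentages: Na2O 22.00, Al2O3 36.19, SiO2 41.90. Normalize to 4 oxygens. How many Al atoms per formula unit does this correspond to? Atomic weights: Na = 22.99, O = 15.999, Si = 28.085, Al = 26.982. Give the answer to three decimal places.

Na2O (M=61.979): mol = 0.35496; Na = 0.70992, O = 0.35496.
Al2O3 (M=101.961): mol = 0.35494; Al = 0.70988, O = 1.06482.
SiO2 (M=60.083): mol = 0.69737; Si = 0.69737, O = 1.39474.
ΣO = 2.81452; factor = 4/ΣO = 1.42120.
Al apfu = 0.70988 × 1.42120 = 1.009.

1.009 Al apfu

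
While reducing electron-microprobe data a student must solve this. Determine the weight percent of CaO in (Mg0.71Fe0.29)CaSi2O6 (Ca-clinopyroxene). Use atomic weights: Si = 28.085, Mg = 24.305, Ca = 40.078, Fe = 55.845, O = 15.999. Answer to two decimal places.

M((Mg0.71Fe0.29)CaSi2O6) = 225.694 g/mol; M(CaO) = 56.077 g/mol.
Moles CaO per formula unit = 1 Ca ÷ 1 = 1.0000.
CaO fraction = (1.0000 × 56.077) / 225.694 = 56.077/225.694 = 0.2485.

24.85 wt%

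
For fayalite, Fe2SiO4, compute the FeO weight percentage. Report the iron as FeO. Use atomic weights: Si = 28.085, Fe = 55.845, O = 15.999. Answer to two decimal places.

70.51 wt%

Formula mass = 203.771 g/mol.
2 Fe → 2.0000 mol FeO per formula unit; M(FeO) = 71.844, so FeO mass = 143.688 g.
143.688/203.771 × 100 = 70.51 wt%.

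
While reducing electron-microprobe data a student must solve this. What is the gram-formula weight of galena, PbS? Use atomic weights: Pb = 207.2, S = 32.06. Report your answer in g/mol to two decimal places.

239.26 g/mol

The formula mass is the sum 1(207.2) + 1(32.06).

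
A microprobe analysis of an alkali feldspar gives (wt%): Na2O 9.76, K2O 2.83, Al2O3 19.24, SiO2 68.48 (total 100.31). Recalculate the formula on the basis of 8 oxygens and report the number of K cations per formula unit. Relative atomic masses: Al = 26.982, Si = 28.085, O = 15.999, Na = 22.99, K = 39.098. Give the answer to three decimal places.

0.158 K apfu

9.76 wt% Na2O ÷ 61.979 g/mol = 0.15747 mol, giving 0.31494 Na and 0.15747 O.
2.83 wt% K2O ÷ 94.195 g/mol = 0.03004 mol, giving 0.06008 K and 0.03004 O.
19.24 wt% Al2O3 ÷ 101.961 g/mol = 0.18870 mol, giving 0.37740 Al and 0.56610 O.
68.48 wt% SiO2 ÷ 60.083 g/mol = 1.13976 mol, giving 1.13976 Si and 2.27952 O.
Oxygen sums to 3.03313; scaling by 8/3.03313 = 2.63754 puts the formula on 8 O.
K: 0.06008 × 2.63754 = 0.158 atoms per formula unit.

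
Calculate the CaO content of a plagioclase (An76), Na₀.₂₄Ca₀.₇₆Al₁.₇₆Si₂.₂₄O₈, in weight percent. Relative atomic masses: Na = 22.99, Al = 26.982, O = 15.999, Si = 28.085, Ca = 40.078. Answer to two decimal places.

M(Na₀.₂₄Ca₀.₇₆Al₁.₇₆Si₂.₂₄O₈) = 274.368 g/mol; M(CaO) = 56.077 g/mol.
Moles CaO per formula unit = 0.76 Ca ÷ 1 = 0.7600.
CaO fraction = (0.7600 × 56.077) / 274.368 = 42.619/274.368 = 0.1553.

15.53 wt%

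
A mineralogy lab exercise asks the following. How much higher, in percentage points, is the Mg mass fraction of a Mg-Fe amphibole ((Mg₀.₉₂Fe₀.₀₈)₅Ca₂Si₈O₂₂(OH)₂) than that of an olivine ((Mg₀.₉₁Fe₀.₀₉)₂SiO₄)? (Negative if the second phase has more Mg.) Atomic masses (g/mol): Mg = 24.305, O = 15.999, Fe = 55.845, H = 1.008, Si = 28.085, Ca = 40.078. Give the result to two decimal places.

M((Mg₀.₉₂Fe₀.₀₈)₅Ca₂Si₈O₂₂(OH)₂) = 824.969 g/mol, so wt% Mg = 111.803/824.969 × 100 = 13.55%.
M((Mg₀.₉₁Fe₀.₀₉)₂SiO₄) = 146.368 g/mol, so wt% Mg = 44.235/146.368 × 100 = 30.22%.
13.55 − 30.22 = -16.67 pp.

-16.67 percentage points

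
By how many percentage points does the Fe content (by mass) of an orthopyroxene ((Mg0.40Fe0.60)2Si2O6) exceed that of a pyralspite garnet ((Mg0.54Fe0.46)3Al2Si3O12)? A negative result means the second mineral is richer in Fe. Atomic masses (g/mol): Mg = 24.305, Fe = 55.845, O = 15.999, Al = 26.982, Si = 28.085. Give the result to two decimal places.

First mineral: 67.014 g Fe in 238.622 g formula = 28.08 wt% Fe.
Second mineral: 77.066 g Fe in 446.647 g formula = 17.25 wt% Fe.
28.08% − 17.25% gives a difference of 10.83 percentage points.

10.83 percentage points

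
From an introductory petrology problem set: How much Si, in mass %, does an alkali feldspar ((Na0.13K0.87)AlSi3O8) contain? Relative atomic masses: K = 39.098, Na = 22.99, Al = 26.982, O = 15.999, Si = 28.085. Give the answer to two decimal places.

30.50 mass %

Molar mass of (Na0.13K0.87)AlSi3O8: 0.13·22.99 + 0.87·39.098 + 1·26.982 + 3·28.085 + 8·15.999 = 276.233 g/mol.
Mass of Si per formula unit: 3 × 28.085 = 84.255 g.
Weight fraction Si = 84.255 / 276.233 = 0.3050.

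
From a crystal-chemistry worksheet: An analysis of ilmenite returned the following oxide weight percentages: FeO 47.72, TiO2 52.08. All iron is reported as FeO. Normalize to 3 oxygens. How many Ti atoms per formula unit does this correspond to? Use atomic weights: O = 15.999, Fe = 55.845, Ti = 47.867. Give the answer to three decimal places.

FeO: 47.72/71.844 = 0.66422 mol → 0.66422 mol Fe, 0.66422 mol O.
TiO2: 52.08/79.865 = 0.65210 mol → 0.65210 mol Ti, 1.30420 mol O.
Total oxygen = 1.96842 mol. Normalization factor = 3/1.96842 = 1.52406.
Ti per 3 O = 0.65210 × 1.52406 = 0.994.

0.994 Ti apfu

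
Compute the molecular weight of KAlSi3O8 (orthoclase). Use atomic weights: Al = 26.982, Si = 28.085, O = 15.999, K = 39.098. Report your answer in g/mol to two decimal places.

M = 1*39.098 + 1*26.982 + 3*28.085 + 8*15.999

278.33 g/mol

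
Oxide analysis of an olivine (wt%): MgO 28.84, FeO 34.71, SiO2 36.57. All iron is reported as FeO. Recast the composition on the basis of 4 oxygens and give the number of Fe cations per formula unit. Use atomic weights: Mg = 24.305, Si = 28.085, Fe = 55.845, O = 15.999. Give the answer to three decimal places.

MgO (M=40.304): mol = 0.71556; Mg = 0.71556, O = 0.71556.
FeO (M=71.844): mol = 0.48313; Fe = 0.48313, O = 0.48313.
SiO2 (M=60.083): mol = 0.60866; Si = 0.60866, O = 1.21732.
ΣO = 2.41601; factor = 4/ΣO = 1.65562.
Fe apfu = 0.48313 × 1.65562 = 0.800.

0.800 Fe apfu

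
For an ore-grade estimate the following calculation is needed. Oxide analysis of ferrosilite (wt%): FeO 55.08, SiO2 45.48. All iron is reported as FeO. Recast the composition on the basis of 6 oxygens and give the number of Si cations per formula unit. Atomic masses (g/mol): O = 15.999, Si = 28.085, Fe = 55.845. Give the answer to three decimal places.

FeO (M=71.844): mol = 0.76666; Fe = 0.76666, O = 0.76666.
SiO2 (M=60.083): mol = 0.75695; Si = 0.75695, O = 1.51390.
ΣO = 2.28056; factor = 6/ΣO = 2.63093.
Si apfu = 0.75695 × 2.63093 = 1.991.

1.991 Si apfu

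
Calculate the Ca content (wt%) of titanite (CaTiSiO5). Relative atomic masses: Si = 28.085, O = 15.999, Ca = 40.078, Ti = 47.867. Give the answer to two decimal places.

20.45 wt%

M(CaTiSiO5) = 196.025 g/mol.
Ca contributes 1 × 40.078 = 40.078 g per mole.
40.078/196.025 = 0.2045 → 20.45%.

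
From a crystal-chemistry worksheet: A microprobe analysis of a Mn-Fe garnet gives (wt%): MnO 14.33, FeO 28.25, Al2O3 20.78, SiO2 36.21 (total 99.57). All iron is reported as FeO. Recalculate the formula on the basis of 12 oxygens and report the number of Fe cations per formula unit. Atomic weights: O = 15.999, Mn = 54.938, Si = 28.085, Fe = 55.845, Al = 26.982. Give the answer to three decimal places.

MnO: 14.33/70.937 = 0.20201 mol → 0.20201 mol Mn, 0.20201 mol O.
FeO: 28.25/71.844 = 0.39321 mol → 0.39321 mol Fe, 0.39321 mol O.
Al2O3: 20.78/101.961 = 0.20380 mol → 0.40760 mol Al, 0.61140 mol O.
SiO2: 36.21/60.083 = 0.60267 mol → 0.60267 mol Si, 1.20534 mol O.
Total oxygen = 2.41196 mol. Normalization factor = 12/2.41196 = 4.97521.
Fe per 12 O = 0.39321 × 4.97521 = 1.956.

1.956 Fe apfu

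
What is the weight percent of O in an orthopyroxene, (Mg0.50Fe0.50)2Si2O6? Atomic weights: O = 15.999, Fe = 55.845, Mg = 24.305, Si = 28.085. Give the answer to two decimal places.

41.32 mass %

Formula mass = 1*24.305 + 1*55.845 + 2*28.085 + 6*15.999 = 232.314 g/mol, of which 95.994 g is O.
So O makes up 95.994/232.314 = 0.4132 of the mass, i.e. 41.32%.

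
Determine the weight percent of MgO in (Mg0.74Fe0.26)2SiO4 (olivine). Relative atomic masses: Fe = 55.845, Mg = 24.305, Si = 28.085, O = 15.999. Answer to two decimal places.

37.97 wt%

M((Mg0.74Fe0.26)2SiO4) = 157.092 g/mol; M(MgO) = 40.304 g/mol.
Moles MgO per formula unit = 1.48 Mg ÷ 1 = 1.4800.
MgO fraction = (1.4800 × 40.304) / 157.092 = 59.650/157.092 = 0.3797.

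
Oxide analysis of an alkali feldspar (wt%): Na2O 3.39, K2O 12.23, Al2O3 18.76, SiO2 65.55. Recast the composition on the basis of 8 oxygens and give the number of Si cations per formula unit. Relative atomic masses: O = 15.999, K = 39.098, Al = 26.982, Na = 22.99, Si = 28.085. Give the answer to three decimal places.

2.991 Si apfu

Na2O (M=61.979): mol = 0.05470; Na = 0.10940, O = 0.05470.
K2O (M=94.195): mol = 0.12984; K = 0.25968, O = 0.12984.
Al2O3 (M=101.961): mol = 0.18399; Al = 0.36798, O = 0.55197.
SiO2 (M=60.083): mol = 1.09099; Si = 1.09099, O = 2.18198.
ΣO = 2.91849; factor = 8/ΣO = 2.74114.
Si apfu = 1.09099 × 2.74114 = 2.991.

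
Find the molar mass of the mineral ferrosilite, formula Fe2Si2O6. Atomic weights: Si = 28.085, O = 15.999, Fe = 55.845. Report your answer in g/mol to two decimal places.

263.85 g/mol

M = 2×55.845 + 2×28.085 + 6×15.999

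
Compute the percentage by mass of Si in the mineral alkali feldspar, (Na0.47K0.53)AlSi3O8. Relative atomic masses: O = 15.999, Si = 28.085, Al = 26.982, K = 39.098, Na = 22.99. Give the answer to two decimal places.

31.12 wt%

Formula mass = 0.47×22.99 + 0.53×39.098 + 1×26.982 + 3×28.085 + 8×15.999 = 270.756 g/mol, of which 84.255 g is Si.
So Si makes up 84.255/270.756 = 0.3112 of the mass, i.e. 31.12%.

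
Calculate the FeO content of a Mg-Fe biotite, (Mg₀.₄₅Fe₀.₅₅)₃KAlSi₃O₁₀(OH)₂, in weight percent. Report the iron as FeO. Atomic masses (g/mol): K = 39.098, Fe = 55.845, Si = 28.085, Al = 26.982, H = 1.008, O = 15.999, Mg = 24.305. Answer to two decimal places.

M((Mg₀.₄₅Fe₀.₅₅)₃KAlSi₃O₁₀(OH)₂) = 469.295 g/mol; M(FeO) = 71.844 g/mol.
Moles FeO per formula unit = 1.65 Fe ÷ 1 = 1.6500.
FeO fraction = (1.6500 × 71.844) / 469.295 = 118.543/469.295 = 0.2526.

25.26 wt%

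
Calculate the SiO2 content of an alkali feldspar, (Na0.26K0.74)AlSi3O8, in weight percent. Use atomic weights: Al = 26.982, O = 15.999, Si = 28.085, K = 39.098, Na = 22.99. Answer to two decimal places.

M((Na0.26K0.74)AlSi3O8) = 274.139 g/mol; M(SiO2) = 60.083 g/mol.
Moles SiO2 per formula unit = 3 Si ÷ 1 = 3.0000.
SiO2 fraction = (3.0000 × 60.083) / 274.139 = 180.249/274.139 = 0.6575.

65.75 wt%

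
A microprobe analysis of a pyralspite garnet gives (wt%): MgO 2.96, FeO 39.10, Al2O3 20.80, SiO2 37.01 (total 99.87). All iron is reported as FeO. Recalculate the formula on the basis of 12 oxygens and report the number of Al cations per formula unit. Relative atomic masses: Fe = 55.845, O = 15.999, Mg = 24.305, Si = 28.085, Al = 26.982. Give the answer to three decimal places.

1.989 Al apfu

MgO (M=40.304): mol = 0.07344; Mg = 0.07344, O = 0.07344.
FeO (M=71.844): mol = 0.54423; Fe = 0.54423, O = 0.54423.
Al2O3 (M=101.961): mol = 0.20400; Al = 0.40800, O = 0.61200.
SiO2 (M=60.083): mol = 0.61598; Si = 0.61598, O = 1.23196.
ΣO = 2.46163; factor = 12/ΣO = 4.87482.
Al apfu = 0.40800 × 4.87482 = 1.989.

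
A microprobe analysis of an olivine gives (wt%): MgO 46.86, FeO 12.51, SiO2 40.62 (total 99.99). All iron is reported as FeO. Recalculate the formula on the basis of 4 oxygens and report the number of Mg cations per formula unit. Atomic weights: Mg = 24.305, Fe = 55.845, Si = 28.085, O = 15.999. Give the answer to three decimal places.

1.730 Mg apfu

MgO: 46.86/40.304 = 1.16266 mol → 1.16266 mol Mg, 1.16266 mol O.
FeO: 12.51/71.844 = 0.17413 mol → 0.17413 mol Fe, 0.17413 mol O.
SiO2: 40.62/60.083 = 0.67606 mol → 0.67606 mol Si, 1.35212 mol O.
Total oxygen = 2.68891 mol. Normalization factor = 4/2.68891 = 1.48759.
Mg per 4 O = 1.16266 × 1.48759 = 1.730.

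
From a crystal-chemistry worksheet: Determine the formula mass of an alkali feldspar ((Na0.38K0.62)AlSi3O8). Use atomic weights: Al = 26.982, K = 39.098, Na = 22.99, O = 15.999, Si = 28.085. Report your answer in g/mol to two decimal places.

272.21 g/mol

Na: 0.38 × 22.99 = 8.7362
K: 0.62 × 39.098 = 24.2408
Al: 1 × 26.982 = 26.9820
Si: 3 × 28.085 = 84.2550
O: 8 × 15.999 = 127.9920
Summing the contributions gives the formula mass.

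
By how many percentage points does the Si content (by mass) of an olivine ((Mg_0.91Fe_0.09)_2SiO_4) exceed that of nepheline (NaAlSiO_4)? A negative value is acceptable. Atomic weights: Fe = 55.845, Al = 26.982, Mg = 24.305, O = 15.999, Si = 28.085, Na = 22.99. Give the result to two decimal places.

Si in (Mg_0.91Fe_0.09)_2SiO_4: molar mass 146.368 g/mol; 1×28.085 = 28.085 g → 19.19 wt%.
Si in NaAlSiO_4: molar mass 142.053 g/mol; 1×28.085 = 28.085 g → 19.77 wt%.
Difference = 19.19 − 19.77 = -0.58 percentage points.

-0.58 percentage points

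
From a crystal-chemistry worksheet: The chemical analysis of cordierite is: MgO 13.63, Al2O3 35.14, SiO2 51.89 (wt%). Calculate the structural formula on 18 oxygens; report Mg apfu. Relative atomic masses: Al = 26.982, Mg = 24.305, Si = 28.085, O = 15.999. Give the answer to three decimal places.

13.63 wt% MgO ÷ 40.304 g/mol = 0.33818 mol, giving 0.33818 Mg and 0.33818 O.
35.14 wt% Al2O3 ÷ 101.961 g/mol = 0.34464 mol, giving 0.68928 Al and 1.03392 O.
51.89 wt% SiO2 ÷ 60.083 g/mol = 0.86364 mol, giving 0.86364 Si and 1.72728 O.
Oxygen sums to 3.09938; scaling by 18/3.09938 = 5.80761 puts the formula on 18 O.
Mg: 0.33818 × 5.80761 = 1.964 atoms per formula unit.

1.964 Mg apfu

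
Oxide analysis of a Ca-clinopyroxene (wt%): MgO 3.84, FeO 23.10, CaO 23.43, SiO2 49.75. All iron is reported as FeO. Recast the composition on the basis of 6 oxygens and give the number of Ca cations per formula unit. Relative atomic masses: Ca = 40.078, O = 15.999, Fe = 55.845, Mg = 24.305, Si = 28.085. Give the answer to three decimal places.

1.007 Ca apfu

MgO (M=40.304): mol = 0.09528; Mg = 0.09528, O = 0.09528.
FeO (M=71.844): mol = 0.32153; Fe = 0.32153, O = 0.32153.
CaO (M=56.077): mol = 0.41782; Ca = 0.41782, O = 0.41782.
SiO2 (M=60.083): mol = 0.82802; Si = 0.82802, O = 1.65604.
ΣO = 2.49067; factor = 6/ΣO = 2.40899.
Ca apfu = 0.41782 × 2.40899 = 1.007.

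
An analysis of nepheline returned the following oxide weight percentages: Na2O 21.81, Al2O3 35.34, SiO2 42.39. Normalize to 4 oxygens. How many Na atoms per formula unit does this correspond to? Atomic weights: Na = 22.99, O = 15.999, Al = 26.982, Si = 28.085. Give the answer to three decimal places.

1.004 Na apfu

Na2O: 21.81/61.979 = 0.35189 mol → 0.70378 mol Na, 0.35189 mol O.
Al2O3: 35.34/101.961 = 0.34660 mol → 0.69320 mol Al, 1.03980 mol O.
SiO2: 42.39/60.083 = 0.70552 mol → 0.70552 mol Si, 1.41104 mol O.
Total oxygen = 2.80273 mol. Normalization factor = 4/2.80273 = 1.42718.
Na per 4 O = 0.70378 × 1.42718 = 1.004.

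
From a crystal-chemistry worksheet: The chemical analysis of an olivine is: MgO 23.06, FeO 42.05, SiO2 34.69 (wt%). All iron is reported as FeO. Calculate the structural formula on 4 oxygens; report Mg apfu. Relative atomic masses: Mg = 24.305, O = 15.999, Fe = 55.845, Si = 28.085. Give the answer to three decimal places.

0.990 Mg apfu

23.06 wt% MgO ÷ 40.304 g/mol = 0.57215 mol, giving 0.57215 Mg and 0.57215 O.
42.05 wt% FeO ÷ 71.844 g/mol = 0.58530 mol, giving 0.58530 Fe and 0.58530 O.
34.69 wt% SiO2 ÷ 60.083 g/mol = 0.57737 mol, giving 0.57737 Si and 1.15474 O.
Oxygen sums to 2.31219; scaling by 4/2.31219 = 1.72996 puts the formula on 4 O.
Mg: 0.57215 × 1.72996 = 0.990 atoms per formula unit.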